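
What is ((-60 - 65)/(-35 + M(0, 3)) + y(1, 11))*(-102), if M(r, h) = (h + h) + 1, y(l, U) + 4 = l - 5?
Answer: 5049/14 ≈ 360.64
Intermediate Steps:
y(l, U) = -9 + l (y(l, U) = -4 + (l - 5) = -4 + (-5 + l) = -9 + l)
M(r, h) = 1 + 2*h (M(r, h) = 2*h + 1 = 1 + 2*h)
((-60 - 65)/(-35 + M(0, 3)) + y(1, 11))*(-102) = ((-60 - 65)/(-35 + (1 + 2*3)) + (-9 + 1))*(-102) = (-125/(-35 + (1 + 6)) - 8)*(-102) = (-125/(-35 + 7) - 8)*(-102) = (-125/(-28) - 8)*(-102) = (-125*(-1/28) - 8)*(-102) = (125/28 - 8)*(-102) = -99/28*(-102) = 5049/14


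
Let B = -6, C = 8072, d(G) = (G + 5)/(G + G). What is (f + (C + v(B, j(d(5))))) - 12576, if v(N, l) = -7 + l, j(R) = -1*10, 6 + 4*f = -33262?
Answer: -12838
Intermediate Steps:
f = -8317 (f = -3/2 + (¼)*(-33262) = -3/2 - 16631/2 = -8317)
d(G) = (5 + G)/(2*G) (d(G) = (5 + G)/((2*G)) = (5 + G)*(1/(2*G)) = (5 + G)/(2*G))
j(R) = -10
(f + (C + v(B, j(d(5))))) - 12576 = (-8317 + (8072 + (-7 - 10))) - 12576 = (-8317 + (8072 - 17)) - 12576 = (-8317 + 8055) - 12576 = -262 - 12576 = -12838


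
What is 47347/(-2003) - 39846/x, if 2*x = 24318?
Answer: -218501237/8118159 ≈ -26.915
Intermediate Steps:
x = 12159 (x = (½)*24318 = 12159)
47347/(-2003) - 39846/x = 47347/(-2003) - 39846/12159 = 47347*(-1/2003) - 39846*1/12159 = -47347/2003 - 13282/4053 = -218501237/8118159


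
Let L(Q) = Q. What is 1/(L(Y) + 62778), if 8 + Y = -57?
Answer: 1/62713 ≈ 1.5946e-5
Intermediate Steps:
Y = -65 (Y = -8 - 57 = -65)
1/(L(Y) + 62778) = 1/(-65 + 62778) = 1/62713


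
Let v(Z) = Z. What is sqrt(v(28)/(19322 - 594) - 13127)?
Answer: I*sqrt(287758561974)/4682 ≈ 114.57*I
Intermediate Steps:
sqrt(v(28)/(19322 - 594) - 13127) = sqrt(28/(19322 - 594) - 13127) = sqrt(28/18728 - 13127) = sqrt(28*(1/18728) - 13127) = sqrt(7/4682 - 13127) = sqrt(-61460607/4682) = I*sqrt(287758561974)/4682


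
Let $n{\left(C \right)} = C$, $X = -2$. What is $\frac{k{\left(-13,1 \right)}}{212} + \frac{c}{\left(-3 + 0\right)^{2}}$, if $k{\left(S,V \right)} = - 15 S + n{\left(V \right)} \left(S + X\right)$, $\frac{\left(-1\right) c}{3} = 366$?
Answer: $- \frac{6421}{53} \approx -121.15$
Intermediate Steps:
$c = -1098$ ($c = \left(-3\right) 366 = -1098$)
$k{\left(S,V \right)} = - 15 S + V \left(-2 + S\right)$ ($k{\left(S,V \right)} = - 15 S + V \left(S - 2\right) = - 15 S + V \left(-2 + S\right)$)
$\frac{k{\left(-13,1 \right)}}{212} + \frac{c}{\left(-3 + 0\right)^{2}} = \frac{\left(-15\right) \left(-13\right) - 2 - 13}{212} - \frac{1098}{\left(-3 + 0\right)^{2}} = \left(195 - 2 - 13\right) \frac{1}{212} - \frac{1098}{\left(-3\right)^{2}} = 180 \cdot \frac{1}{212} - \frac{1098}{9} = \frac{45}{53} - 122 = - \frac{6421}{53}$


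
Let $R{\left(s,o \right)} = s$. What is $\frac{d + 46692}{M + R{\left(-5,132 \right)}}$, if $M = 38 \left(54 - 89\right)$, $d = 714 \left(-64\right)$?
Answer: $- \frac{332}{445} \approx -0.74607$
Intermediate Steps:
$d = -45696$
$M = -1330$ ($M = 38 \left(-35\right) = -1330$)
$\frac{d + 46692}{M + R{\left(-5,132 \right)}} = \frac{-45696 + 46692}{-1330 - 5} = \frac{996}{-1335} = 996 \left(- \frac{1}{1335}\right) = - \frac{332}{445}$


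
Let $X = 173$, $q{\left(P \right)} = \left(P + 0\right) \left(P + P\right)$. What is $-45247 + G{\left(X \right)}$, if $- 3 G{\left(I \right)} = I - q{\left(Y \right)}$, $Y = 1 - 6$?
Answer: $-45288$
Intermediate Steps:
$Y = -5$ ($Y = 1 - 6 = -5$)
$q{\left(P \right)} = 2 P^{2}$ ($q{\left(P \right)} = P 2 P = 2 P^{2}$)
$G{\left(I \right)} = \frac{50}{3} - \frac{I}{3}$ ($G{\left(I \right)} = - \frac{I - 2 \left(-5\right)^{2}}{3} = - \frac{I - 2 \cdot 25}{3} = - \frac{I - 50}{3} = - \frac{-50 + I}{3} = \frac{50}{3} - \frac{I}{3}$)
$-45247 + G{\left(X \right)} = -45247 + \left(\frac{50}{3} - \frac{173}{3}\right) = -45247 - 41 = -45288$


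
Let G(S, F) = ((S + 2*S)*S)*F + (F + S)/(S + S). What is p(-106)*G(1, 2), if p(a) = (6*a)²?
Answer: 3033720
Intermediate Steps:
p(a) = 36*a²
G(S, F) = (F + S)/(2*S) + 3*F*S² (G(S, F) = ((3*S)*S)*F + (F + S)/((2*S)) = (3*S²)*F + (F + S)*(1/(2*S)) = 3*F*S² + (F + S)/(2*S) = (F + S)/(2*S) + 3*F*S²)
p(-106)*G(1, 2) = (36*(-106)²)*((½)*(2 + 1 + 6*2*1³)/1) = (36*11236)*((½)*1*(2 + 1 + 6*2*1)) = 404496*((½)*1*(2 + 1 + 12)) = 404496*((½)*1*15) = 404496*(15/2) = 3033720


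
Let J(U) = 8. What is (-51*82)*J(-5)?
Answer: -33456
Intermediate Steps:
(-51*82)*J(-5) = -51*82*8 = -4182*8 = -33456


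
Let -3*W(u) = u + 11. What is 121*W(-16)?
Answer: 605/3 ≈ 201.67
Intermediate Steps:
W(u) = -11/3 - u/3 (W(u) = -(u + 11)/3 = -(11 + u)/3 = -11/3 - u/3)
121*W(-16) = 121*(-11/3 - ⅓*(-16)) = 121*(-11/3 + 16/3) = 121*(5/3) = 605/3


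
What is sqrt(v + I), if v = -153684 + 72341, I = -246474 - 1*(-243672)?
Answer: I*sqrt(84145) ≈ 290.08*I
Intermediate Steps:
I = -2802 (I = -246474 + 243672 = -2802)
v = -81343
sqrt(v + I) = sqrt(-81343 - 2802) = sqrt(-84145) = I*sqrt(84145)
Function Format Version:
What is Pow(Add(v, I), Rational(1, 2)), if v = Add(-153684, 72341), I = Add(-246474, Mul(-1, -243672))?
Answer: Mul(I, Pow(84145, Rational(1, 2))) ≈ Mul(290.08, I)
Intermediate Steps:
I = -2802 (I = Add(-246474, 243672) = -2802)
v = -81343
Pow(Add(v, I), Rational(1, 2)) = Pow(Add(-81343, -2802), Rational(1, 2)) = Pow(-84145, Rational(1, 2)) = Mul(I, Pow(84145, Rational(1, 2)))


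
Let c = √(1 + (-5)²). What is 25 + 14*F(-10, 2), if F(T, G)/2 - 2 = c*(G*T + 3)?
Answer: 81 - 476*√26 ≈ -2346.1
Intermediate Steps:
c = √26 (c = √(1 + 25) = √26 ≈ 5.0990)
F(T, G) = 4 + 2*√26*(3 + G*T) (F(T, G) = 4 + 2*(√26*(G*T + 3)) = 4 + 2*(√26*(3 + G*T)) = 4 + 2*√26*(3 + G*T))
25 + 14*F(-10, 2) = 25 + 14*(4 + 6*√26 + 2*2*(-10)*√26) = 25 + 14*(4 + 6*√26 - 40*√26) = 25 + 14*(4 - 34*√26) = 25 + (56 - 476*√26) = 81 - 476*√26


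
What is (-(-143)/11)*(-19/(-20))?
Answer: 247/20 ≈ 12.350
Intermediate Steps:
(-(-143)/11)*(-19/(-20)) = (-(-143)/11)*(-19*(-1/20)) = -11*(-13/11)*(19/20) = 13*(19/20) = 247/20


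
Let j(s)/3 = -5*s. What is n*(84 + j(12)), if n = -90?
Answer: 8640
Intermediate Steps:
j(s) = -15*s (j(s) = 3*(-5*s) = -15*s)
n*(84 + j(12)) = -90*(84 - 15*12) = -90*(84 - 180) = -90*(-96) = 8640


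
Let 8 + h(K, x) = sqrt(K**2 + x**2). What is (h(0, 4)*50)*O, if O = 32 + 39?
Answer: -14200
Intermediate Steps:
h(K, x) = -8 + sqrt(K**2 + x**2)
O = 71
(h(0, 4)*50)*O = ((-8 + sqrt(0**2 + 4**2))*50)*71 = ((-8 + sqrt(0 + 16))*50)*71 = ((-8 + sqrt(16))*50)*71 = ((-8 + 4)*50)*71 = -4*50*71 = -200*71 = -14200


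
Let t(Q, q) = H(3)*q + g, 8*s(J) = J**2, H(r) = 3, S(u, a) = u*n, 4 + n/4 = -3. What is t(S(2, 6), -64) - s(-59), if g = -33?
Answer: -5281/8 ≈ -660.13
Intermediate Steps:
n = -28 (n = -16 + 4*(-3) = -16 - 12 = -28)
S(u, a) = -28*u (S(u, a) = u*(-28) = -28*u)
s(J) = J**2/8
t(Q, q) = -33 + 3*q (t(Q, q) = 3*q - 33 = -33 + 3*q)
t(S(2, 6), -64) - s(-59) = (-33 + 3*(-64)) - (-59)**2/8 = (-33 - 192) - 3481/8 = -225 - 1*3481/8 = -225 - 3481/8 = -5281/8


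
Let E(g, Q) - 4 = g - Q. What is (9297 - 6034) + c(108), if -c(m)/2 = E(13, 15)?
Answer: 3259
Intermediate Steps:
E(g, Q) = 4 + g - Q (E(g, Q) = 4 + (g - Q) = 4 + g - Q)
c(m) = -4 (c(m) = -2*(4 + 13 - 1*15) = -2*(4 + 13 - 15) = -2*2 = -4)
(9297 - 6034) + c(108) = (9297 - 6034) - 4 = 3263 - 4 = 3259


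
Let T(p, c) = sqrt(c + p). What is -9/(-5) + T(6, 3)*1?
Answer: 24/5 ≈ 4.8000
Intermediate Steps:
-9/(-5) + T(6, 3)*1 = -9/(-5) + sqrt(3 + 6)*1 = -9*(-1/5) + sqrt(9)*1 = 9/5 + 3*1 = 9/5 + 3 = 24/5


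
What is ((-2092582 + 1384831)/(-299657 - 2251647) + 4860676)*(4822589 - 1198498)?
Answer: 44942580189937582205/2551304 ≈ 1.7616e+13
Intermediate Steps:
((-2092582 + 1384831)/(-299657 - 2251647) + 4860676)*(4822589 - 1198498) = (-707751/(-2551304) + 4860676)*3624091 = (-707751*(-1/2551304) + 4860676)*3624091 = (707751/2551304 + 4860676)*3624091 = (12401062829255/2551304)*3624091 = 44942580189937582205/2551304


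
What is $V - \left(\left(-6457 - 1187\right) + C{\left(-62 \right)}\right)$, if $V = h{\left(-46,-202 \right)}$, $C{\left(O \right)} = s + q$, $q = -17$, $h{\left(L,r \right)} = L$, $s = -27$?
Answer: $7642$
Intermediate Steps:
$C{\left(O \right)} = -44$ ($C{\left(O \right)} = -27 - 17 = -44$)
$V = -46$
$V - \left(\left(-6457 - 1187\right) + C{\left(-62 \right)}\right) = -46 - \left(\left(-6457 - 1187\right) - 44\right) = -46 - \left(-7644 - 44\right) = -46 - -7688 = -46 + 7688 = 7642$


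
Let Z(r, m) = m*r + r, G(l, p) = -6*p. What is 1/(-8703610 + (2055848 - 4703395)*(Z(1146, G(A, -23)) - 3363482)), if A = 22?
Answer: 1/8483229623226 ≈ 1.1788e-13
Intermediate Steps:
Z(r, m) = r + m*r
1/(-8703610 + (2055848 - 4703395)*(Z(1146, G(A, -23)) - 3363482)) = 1/(-8703610 + (2055848 - 4703395)*(1146*(1 - 6*(-23)) - 3363482)) = 1/(-8703610 - 2647547*(1146*(1 + 138) - 3363482)) = 1/(-8703610 - 2647547*(1146*139 - 3363482)) = 1/(-8703610 - 2647547*(159294 - 3363482)) = 1/(-8703610 - 2647547*(-3204188)) = 1/(-8703610 + 8483238326836) = 1/8483229623226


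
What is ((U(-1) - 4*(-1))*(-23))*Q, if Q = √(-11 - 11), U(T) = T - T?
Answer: -92*I*√22 ≈ -431.52*I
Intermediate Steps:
U(T) = 0
Q = I*√22 (Q = √(-22) = I*√22 ≈ 4.6904*I)
((U(-1) - 4*(-1))*(-23))*Q = ((0 - 4*(-1))*(-23))*(I*√22) = ((0 + 4)*(-23))*(I*√22) = (4*(-23))*(I*√22) = -92*I*√22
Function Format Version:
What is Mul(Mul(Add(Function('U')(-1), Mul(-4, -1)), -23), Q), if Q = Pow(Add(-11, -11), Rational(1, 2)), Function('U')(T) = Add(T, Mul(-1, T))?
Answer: Mul(-92, I, Pow(22, Rational(1, 2))) ≈ Mul(-431.52, I)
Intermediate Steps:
Function('U')(T) = 0
Q = Mul(I, Pow(22, Rational(1, 2))) (Q = Pow(-22, Rational(1, 2)) = Mul(I, Pow(22, Rational(1, 2))) ≈ Mul(4.6904, I))
Mul(Mul(Add(Function('U')(-1), Mul(-4, -1)), -23), Q) = Mul(Mul(Add(0, Mul(-4, -1)), -23), Mul(I, Pow(22, Rational(1, 2)))) = Mul(Mul(Add(0, 4), -23), Mul(I, Pow(22, Rational(1, 2)))) = Mul(Mul(4, -23), Mul(I, Pow(22, Rational(1, 2)))) = Mul(-92, Mul(I, Pow(22, Rational(1, 2)))) = Mul(-92, I, Pow(22, Rational(1, 2)))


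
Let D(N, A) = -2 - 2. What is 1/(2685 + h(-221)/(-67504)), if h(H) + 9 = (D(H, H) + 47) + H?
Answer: 67504/181248427 ≈ 0.00037244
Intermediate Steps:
D(N, A) = -4
h(H) = 34 + H (h(H) = -9 + ((-4 + 47) + H) = -9 + (43 + H) = 34 + H)
1/(2685 + h(-221)/(-67504)) = 1/(2685 + (34 - 221)/(-67504)) = 1/(2685 - 187*(-1/67504)) = 1/(2685 + 187/67504) = 1/(181248427/67504) = 67504/181248427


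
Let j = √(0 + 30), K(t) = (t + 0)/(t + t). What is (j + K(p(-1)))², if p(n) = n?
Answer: 121/4 + √30 ≈ 35.727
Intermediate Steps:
K(t) = ½ (K(t) = t/((2*t)) = t*(1/(2*t)) = ½)
j = √30 ≈ 5.4772
(j + K(p(-1)))² = (√30 + ½)² = (½ + √30)²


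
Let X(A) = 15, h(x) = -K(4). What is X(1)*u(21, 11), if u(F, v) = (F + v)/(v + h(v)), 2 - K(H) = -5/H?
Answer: 1920/31 ≈ 61.935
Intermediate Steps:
K(H) = 2 + 5/H (K(H) = 2 - (-5)/H = 2 + 5/H)
h(x) = -13/4 (h(x) = -(2 + 5/4) = -1*13/4 = -13/4)
u(F, v) = (F + v)/(-13/4 + v) (u(F, v) = (F + v)/(v - 13/4) = (F + v)/(-13/4 + v))
X(1)*u(21, 11) = 15*(4*(21 + 11)/(-13 + 4*11)) = 15*(4*32/(-13 + 44)) = 15*(4*32/31) = 15*(4*(1/31)*32) = 15*(128/31) = 1920/31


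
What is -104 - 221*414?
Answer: -91598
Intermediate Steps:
-104 - 221*414 = -104 - 91494 = -91598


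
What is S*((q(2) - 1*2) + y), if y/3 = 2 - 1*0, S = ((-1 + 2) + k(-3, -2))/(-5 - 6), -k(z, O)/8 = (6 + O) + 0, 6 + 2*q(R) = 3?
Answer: 155/22 ≈ 7.0455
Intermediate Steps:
q(R) = -3/2 (q(R) = -3 + (1/2)*3 = -3 + 3/2 = -3/2)
k(z, O) = -48 - 8*O (k(z, O) = -8*((6 + O) + 0) = -8*(6 + O) = -48 - 8*O)
S = 31/11 (S = ((-1 + 2) + (-48 - 8*(-2)))/(-5 - 6) = (1 + (-48 + 16))/(-11) = (1 - 32)*(-1/11) = -31*(-1/11) = 31/11 ≈ 2.8182)
y = 6 (y = 3*(2 - 1*0) = 3*(2 + 0) = 3*2 = 6)
S*((q(2) - 1*2) + y) = 31*((-3/2 - 1*2) + 6)/11 = 31*((-3/2 - 2) + 6)/11 = 31*(-7/2 + 6)/11 = (31/11)*(5/2) = 155/22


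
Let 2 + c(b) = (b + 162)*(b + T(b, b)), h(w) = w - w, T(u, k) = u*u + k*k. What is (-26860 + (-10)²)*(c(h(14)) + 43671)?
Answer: -1168582440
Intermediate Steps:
T(u, k) = k² + u² (T(u, k) = u² + k² = k² + u²)
h(w) = 0
c(b) = -2 + (162 + b)*(b + 2*b²) (c(b) = -2 + (b + 162)*(b + (b² + b²)) = -2 + (162 + b)*(b + 2*b²))
(-26860 + (-10)²)*(c(h(14)) + 43671) = (-26860 + (-10)²)*((-2 + 2*0³ + 162*0 + 325*0²) + 43671) = (-26860 + 100)*((-2 + 2*0 + 0 + 325*0) + 43671) = -26760*((-2 + 0 + 0 + 0) + 43671) = -26760*(-2 + 43671) = -26760*43669 = -1168582440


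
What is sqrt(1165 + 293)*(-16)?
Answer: -432*sqrt(2) ≈ -610.94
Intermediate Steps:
sqrt(1165 + 293)*(-16) = sqrt(1458)*(-16) = (27*sqrt(2))*(-16) = -432*sqrt(2)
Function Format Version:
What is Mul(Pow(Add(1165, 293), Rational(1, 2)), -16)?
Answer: Mul(-432, Pow(2, Rational(1, 2))) ≈ -610.94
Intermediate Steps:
Mul(Pow(Add(1165, 293), Rational(1, 2)), -16) = Mul(Pow(1458, Rational(1, 2)), -16) = Mul(Mul(27, Pow(2, Rational(1, 2))), -16) = Mul(-432, Pow(2, Rational(1, 2)))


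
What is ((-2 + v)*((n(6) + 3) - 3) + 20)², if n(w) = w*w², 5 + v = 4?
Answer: 394384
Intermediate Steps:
v = -1 (v = -5 + 4 = -1)
n(w) = w³
((-2 + v)*((n(6) + 3) - 3) + 20)² = ((-2 - 1)*((6³ + 3) - 3) + 20)² = (-3*((216 + 3) - 3) + 20)² = (-3*(219 - 3) + 20)² = (-3*216 + 20)² = (-648 + 20)² = (-628)² = 394384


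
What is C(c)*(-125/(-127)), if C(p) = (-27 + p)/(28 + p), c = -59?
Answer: 10750/3937 ≈ 2.7305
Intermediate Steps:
C(p) = (-27 + p)/(28 + p)
C(c)*(-125/(-127)) = ((-27 - 59)/(28 - 59))*(-125/(-127)) = (-86/(-31))*(-125*(-1/127)) = -1/31*(-86)*(125/127) = (86/31)*(125/127) = 10750/3937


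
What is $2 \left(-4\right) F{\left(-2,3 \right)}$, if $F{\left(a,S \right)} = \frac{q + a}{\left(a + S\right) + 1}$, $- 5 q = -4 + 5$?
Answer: $\frac{44}{5} \approx 8.8$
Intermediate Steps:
$q = - \frac{1}{5}$ ($q = - \frac{-4 + 5}{5} = \left(- \frac{1}{5}\right) 1 = - \frac{1}{5} \approx -0.2$)
$F{\left(a,S \right)} = \frac{- \frac{1}{5} + a}{1 + S + a}$ ($F{\left(a,S \right)} = \frac{- \frac{1}{5} + a}{\left(a + S\right) + 1} = \frac{- \frac{1}{5} + a}{\left(S + a\right) + 1} = \frac{- \frac{1}{5} + a}{1 + S + a}$)
$2 \left(-4\right) F{\left(-2,3 \right)} = 2 \left(-4\right) \frac{- \frac{1}{5} - 2}{1 + 3 - 2} = - 8 \cdot \frac{1}{2} \left(- \frac{11}{5}\right) = \left(-8\right) \left(- \frac{11}{10}\right) = \frac{44}{5}$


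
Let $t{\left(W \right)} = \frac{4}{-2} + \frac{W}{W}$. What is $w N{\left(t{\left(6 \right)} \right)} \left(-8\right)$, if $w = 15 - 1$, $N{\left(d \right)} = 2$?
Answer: $-224$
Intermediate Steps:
$t{\left(W \right)} = -1$ ($t{\left(W \right)} = 4 \left(- \frac{1}{2}\right) + 1 = -2 + 1 = -1$)
$w = 14$
$w N{\left(t{\left(6 \right)} \right)} \left(-8\right) = 14 \cdot 2 \left(-8\right) = 28 \left(-8\right) = -224$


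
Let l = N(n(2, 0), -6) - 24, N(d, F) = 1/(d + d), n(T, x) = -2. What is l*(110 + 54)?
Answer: -3977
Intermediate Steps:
N(d, F) = 1/(2*d)
l = -97/4 (l = (½)/(-2) - 24 = (½)*(-½) - 24 = -¼ - 24 = -97/4 ≈ -24.250)
l*(110 + 54) = -97*(110 + 54)/4 = -97/4*164 = -3977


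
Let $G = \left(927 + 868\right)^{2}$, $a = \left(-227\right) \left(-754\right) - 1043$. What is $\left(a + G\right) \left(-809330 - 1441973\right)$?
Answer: $-7636734958420$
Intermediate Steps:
$a = 170115$ ($a = 171158 - 1043 = 170115$)
$G = 3222025$ ($G = 1795^{2} = 3222025$)
$\left(a + G\right) \left(-809330 - 1441973\right) = \left(170115 + 3222025\right) \left(-809330 - 1441973\right) = 3392140 \left(-2251303\right) = -7636734958420$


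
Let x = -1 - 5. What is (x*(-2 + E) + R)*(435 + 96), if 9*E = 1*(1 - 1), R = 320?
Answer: 176292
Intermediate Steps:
x = -6
E = 0 (E = (1*(1 - 1))/9 = (1*0)/9 = (⅑)*0 = 0)
(x*(-2 + E) + R)*(435 + 96) = (-6*(-2 + 0) + 320)*(435 + 96) = (-6*(-2) + 320)*531 = (12 + 320)*531 = 332*531 = 176292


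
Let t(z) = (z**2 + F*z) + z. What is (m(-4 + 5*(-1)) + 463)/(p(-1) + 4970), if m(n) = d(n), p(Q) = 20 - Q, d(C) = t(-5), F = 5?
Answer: 458/4991 ≈ 0.091765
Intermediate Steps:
t(z) = z**2 + 6*z (t(z) = (z**2 + 5*z) + z = z**2 + 6*z)
d(C) = -5 (d(C) = -5*(6 - 5) = -5*1 = -5)
m(n) = -5
(m(-4 + 5*(-1)) + 463)/(p(-1) + 4970) = (-5 + 463)/((20 - 1*(-1)) + 4970) = 458/((20 + 1) + 4970) = 458/(21 + 4970) = 458/4991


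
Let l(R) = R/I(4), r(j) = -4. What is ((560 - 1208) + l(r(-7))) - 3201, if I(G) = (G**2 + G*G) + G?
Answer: -34642/9 ≈ -3849.1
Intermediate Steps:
I(G) = G + 2*G**2 (I(G) = (G**2 + G**2) + G = 2*G**2 + G = G + 2*G**2)
l(R) = R/36 (l(R) = R/((4*(1 + 2*4))) = R/((4*(1 + 8))) = R/((4*9)) = R/36)
((560 - 1208) + l(r(-7))) - 3201 = ((560 - 1208) + (1/36)*(-4)) - 3201 = (-648 - 1/9) - 3201 = -5833/9 - 3201 = -34642/9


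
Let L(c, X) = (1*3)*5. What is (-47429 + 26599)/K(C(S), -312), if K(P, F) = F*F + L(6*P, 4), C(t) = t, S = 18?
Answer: -20830/97359 ≈ -0.21395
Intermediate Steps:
L(c, X) = 15 (L(c, X) = 3*5 = 15)
K(P, F) = 15 + F**2 (K(P, F) = F*F + 15 = F**2 + 15 = 15 + F**2)
(-47429 + 26599)/K(C(S), -312) = (-47429 + 26599)/(15 + (-312)**2) = -20830/(15 + 97344) = -20830/97359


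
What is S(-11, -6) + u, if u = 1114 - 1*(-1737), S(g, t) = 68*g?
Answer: 2103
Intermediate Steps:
u = 2851 (u = 1114 + 1737 = 2851)
S(-11, -6) + u = 68*(-11) + 2851 = -748 + 2851 = 2103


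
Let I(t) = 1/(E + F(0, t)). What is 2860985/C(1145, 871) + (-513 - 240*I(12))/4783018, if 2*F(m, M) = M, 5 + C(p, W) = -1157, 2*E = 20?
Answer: -6842071683133/2778933458 ≈ -2462.1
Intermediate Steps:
E = 10 (E = (1/2)*20 = 10)
C(p, W) = -1162 (C(p, W) = -5 - 1157 = -1162)
F(m, M) = M/2
I(t) = 1/(10 + t/2)
2860985/C(1145, 871) + (-513 - 240*I(12))/4783018 = 2860985/(-1162) + (-513 - 480/(20 + 12))/4783018 = 2860985*(-1/1162) + (-513 - 480/32)*(1/4783018) = -2860985/1162 + (-513 - 480/32)*(1/4783018) = -2860985/1162 + (-513 - 240*1/16)*(1/4783018) = -2860985/1162 + (-513 - 15)*(1/4783018) = -2860985/1162 - 528*1/4783018 = -2860985/1162 - 264/2391509 = -6842071683133/2778933458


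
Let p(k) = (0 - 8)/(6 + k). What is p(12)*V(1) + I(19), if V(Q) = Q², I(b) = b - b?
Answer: -4/9 ≈ -0.44444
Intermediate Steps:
p(k) = -8/(6 + k)
I(b) = 0
p(12)*V(1) + I(19) = -8/(6 + 12)*1² + 0 = -8/18*1 + 0 = -8*1/18*1 + 0 = -4/9*1 + 0 = -4/9 + 0 = -4/9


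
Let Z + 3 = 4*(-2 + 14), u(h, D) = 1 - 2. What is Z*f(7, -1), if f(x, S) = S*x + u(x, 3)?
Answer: -360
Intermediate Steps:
u(h, D) = -1
f(x, S) = -1 + S*x (f(x, S) = S*x - 1 = -1 + S*x)
Z = 45 (Z = -3 + 4*(-2 + 14) = -3 + 4*12 = -3 + 48 = 45)
Z*f(7, -1) = 45*(-1 - 1*7) = 45*(-1 - 7) = 45*(-8) = -360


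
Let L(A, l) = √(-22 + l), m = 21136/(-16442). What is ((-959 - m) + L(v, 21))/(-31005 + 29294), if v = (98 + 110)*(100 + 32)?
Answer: 7873371/14066131 - I/1711 ≈ 0.55974 - 0.00058445*I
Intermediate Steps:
v = 27456 (v = 208*132 = 27456)
m = -10568/8221 (m = 21136*(-1/16442) = -10568/8221 ≈ -1.2855)
((-959 - m) + L(v, 21))/(-31005 + 29294) = ((-959 - 1*(-10568/8221)) + √(-22 + 21))/(-31005 + 29294) = ((-959 + 10568/8221) + √(-1))/(-1711) = (-7873371/8221 + I)*(-1/1711) = 7873371/14066131 - I/1711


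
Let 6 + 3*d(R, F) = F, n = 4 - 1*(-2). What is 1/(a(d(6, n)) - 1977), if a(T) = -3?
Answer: -1/1980 ≈ -0.00050505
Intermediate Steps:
n = 6 (n = 4 + 2 = 6)
d(R, F) = -2 + F/3
1/(a(d(6, n)) - 1977) = 1/(-3 - 1977) = 1/(-1980) = -1/1980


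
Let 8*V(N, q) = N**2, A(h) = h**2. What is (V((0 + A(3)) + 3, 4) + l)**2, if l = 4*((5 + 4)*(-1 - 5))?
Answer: 39204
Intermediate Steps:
V(N, q) = N**2/8
l = -216 (l = 4*(9*(-6)) = 4*(-54) = -216)
(V((0 + A(3)) + 3, 4) + l)**2 = (((0 + 3**2) + 3)**2/8 - 216)**2 = (((0 + 9) + 3)**2/8 - 216)**2 = ((9 + 3)**2/8 - 216)**2 = ((1/8)*12**2 - 216)**2 = ((1/8)*144 - 216)**2 = (18 - 216)**2 = (-198)**2 = 39204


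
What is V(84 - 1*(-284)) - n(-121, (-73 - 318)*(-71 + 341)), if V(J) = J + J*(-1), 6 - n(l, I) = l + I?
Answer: -105697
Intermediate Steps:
n(l, I) = 6 - I - l (n(l, I) = 6 - (l + I) = 6 - (I + l) = 6 + (-I - l) = 6 - I - l)
V(J) = 0 (V(J) = J - J = 0)
V(84 - 1*(-284)) - n(-121, (-73 - 318)*(-71 + 341)) = 0 - (6 - (-73 - 318)*(-71 + 341) - 1*(-121)) = 0 - (6 - (-391)*270 + 121) = 0 - (6 - 1*(-105570) + 121) = 0 - (6 + 105570 + 121) = 0 - 1*105697 = 0 - 105697 = -105697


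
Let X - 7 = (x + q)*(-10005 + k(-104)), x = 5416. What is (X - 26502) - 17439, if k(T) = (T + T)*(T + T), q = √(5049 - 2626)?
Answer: 180086810 + 33259*√2423 ≈ 1.8172e+8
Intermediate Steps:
q = √2423 ≈ 49.224
k(T) = 4*T² (k(T) = (2*T)*(2*T) = 4*T²)
X = 180130751 + 33259*√2423 (X = 7 + (5416 + √2423)*(-10005 + 4*(-104)²) = 7 + (5416 + √2423)*(-10005 + 4*10816) = 7 + (5416 + √2423)*(-10005 + 43264) = 7 + (5416 + √2423)*33259 = 7 + (180130744 + 33259*√2423) = 180130751 + 33259*√2423 ≈ 1.8177e+8)
(X - 26502) - 17439 = ((180130751 + 33259*√2423) - 26502) - 17439 = (180104249 + 33259*√2423) - 17439 = 180086810 + 33259*√2423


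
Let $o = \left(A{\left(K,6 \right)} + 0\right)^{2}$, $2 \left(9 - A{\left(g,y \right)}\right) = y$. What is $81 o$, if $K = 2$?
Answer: $2916$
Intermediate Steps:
$A{\left(g,y \right)} = 9 - \frac{y}{2}$
$o = 36$ ($o = \left(\left(9 - 3\right) + 0\right)^{2} = \left(6 + 0\right)^{2} = 6^{2} = 36$)
$81 o = 81 \cdot 36 = 2916$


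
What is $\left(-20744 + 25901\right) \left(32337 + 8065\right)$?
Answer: $208353114$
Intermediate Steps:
$\left(-20744 + 25901\right) \left(32337 + 8065\right) = 5157 \cdot 40402 = 208353114$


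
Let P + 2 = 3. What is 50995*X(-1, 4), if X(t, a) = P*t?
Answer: -50995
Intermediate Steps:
P = 1 (P = -2 + 3 = 1)
X(t, a) = t (X(t, a) = 1*t = t)
50995*X(-1, 4) = 50995*(-1) = -50995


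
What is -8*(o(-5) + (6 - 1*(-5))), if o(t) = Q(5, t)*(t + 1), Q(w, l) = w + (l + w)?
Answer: 72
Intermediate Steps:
Q(w, l) = l + 2*w
o(t) = (1 + t)*(10 + t) (o(t) = (t + 2*5)*(t + 1) = (t + 10)*(1 + t) = (10 + t)*(1 + t) = (1 + t)*(10 + t))
-8*(o(-5) + (6 - 1*(-5))) = -8*((1 - 5)*(10 - 5) + (6 - 1*(-5))) = -8*(-4*5 + (6 + 5)) = -8*(-20 + 11) = -8*(-9) = 72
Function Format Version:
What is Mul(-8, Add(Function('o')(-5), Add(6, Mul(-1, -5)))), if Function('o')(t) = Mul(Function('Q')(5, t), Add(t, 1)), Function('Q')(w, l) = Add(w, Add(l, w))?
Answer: 72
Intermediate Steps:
Function('Q')(w, l) = Add(l, Mul(2, w))
Function('o')(t) = Mul(Add(1, t), Add(10, t)) (Function('o')(t) = Mul(Add(t, Mul(2, 5)), Add(t, 1)) = Mul(Add(t, 10), Add(1, t)) = Mul(Add(10, t), Add(1, t)) = Mul(Add(1, t), Add(10, t)))
Mul(-8, Add(Function('o')(-5), Add(6, Mul(-1, -5)))) = Mul(-8, Add(Mul(Add(1, -5), Add(10, -5)), Add(6, Mul(-1, -5)))) = Mul(-8, Add(Mul(-4, 5), Add(6, 5))) = Mul(-8, Add(-20, 11)) = Mul(-8, -9) = 72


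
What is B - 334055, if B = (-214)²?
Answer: -288259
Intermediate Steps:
B = 45796
B - 334055 = 45796 - 334055 = -288259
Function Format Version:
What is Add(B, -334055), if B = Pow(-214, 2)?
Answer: -288259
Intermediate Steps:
B = 45796
Add(B, -334055) = Add(45796, -334055) = -288259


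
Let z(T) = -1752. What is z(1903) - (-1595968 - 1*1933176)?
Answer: 3527392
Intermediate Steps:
z(1903) - (-1595968 - 1*1933176) = -1752 - (-1595968 - 1*1933176) = -1752 - (-1595968 - 1933176) = -1752 - 1*(-3529144) = -1752 + 3529144 = 3527392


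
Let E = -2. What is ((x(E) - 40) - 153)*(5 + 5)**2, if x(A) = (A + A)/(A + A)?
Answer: -19200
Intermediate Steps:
x(A) = 1 (x(A) = (2*A)/((2*A)) = (2*A)*(1/(2*A)) = 1)
((x(E) - 40) - 153)*(5 + 5)**2 = ((1 - 40) - 153)*(5 + 5)**2 = (-39 - 153)*10**2 = -192*100 = -19200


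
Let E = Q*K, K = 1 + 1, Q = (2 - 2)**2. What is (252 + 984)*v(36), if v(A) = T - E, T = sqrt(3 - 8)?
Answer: 1236*I*sqrt(5) ≈ 2763.8*I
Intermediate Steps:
T = I*sqrt(5) (T = sqrt(-5) = I*sqrt(5) ≈ 2.2361*I)
Q = 0 (Q = 0**2 = 0)
K = 2
E = 0 (E = 0*2 = 0)
v(A) = I*sqrt(5) (v(A) = I*sqrt(5) - 1*0 = I*sqrt(5) + 0 = I*sqrt(5))
(252 + 984)*v(36) = (252 + 984)*(I*sqrt(5)) = 1236*(I*sqrt(5)) = 1236*I*sqrt(5)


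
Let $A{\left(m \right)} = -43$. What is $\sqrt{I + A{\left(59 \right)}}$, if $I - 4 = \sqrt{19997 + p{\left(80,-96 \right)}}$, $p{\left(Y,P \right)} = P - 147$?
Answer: $\sqrt{-39 + \sqrt{19754}} \approx 10.077$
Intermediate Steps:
$p{\left(Y,P \right)} = -147 + P$
$I = 4 + \sqrt{19754}$ ($I = 4 + \sqrt{19997 - 243} = 4 + \sqrt{19754} \approx 144.55$)
$\sqrt{I + A{\left(59 \right)}} = \sqrt{\left(4 + \sqrt{19754}\right) - 43} = \sqrt{-39 + \sqrt{19754}}$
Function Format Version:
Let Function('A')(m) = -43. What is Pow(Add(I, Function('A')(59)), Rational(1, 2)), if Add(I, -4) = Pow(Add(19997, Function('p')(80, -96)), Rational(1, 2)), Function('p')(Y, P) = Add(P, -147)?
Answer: Pow(Add(-39, Pow(19754, Rational(1, 2))), Rational(1, 2)) ≈ 10.077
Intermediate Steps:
Function('p')(Y, P) = Add(-147, P)
I = Add(4, Pow(19754, Rational(1, 2))) (I = Add(4, Pow(Add(19997, Add(-147, -96)), Rational(1, 2))) = Add(4, Pow(Add(19997, -243), Rational(1, 2))) = Add(4, Pow(19754, Rational(1, 2))) ≈ 144.55)
Pow(Add(I, Function('A')(59)), Rational(1, 2)) = Pow(Add(Add(4, Pow(19754, Rational(1, 2))), -43), Rational(1, 2)) = Pow(Add(-39, Pow(19754, Rational(1, 2))), Rational(1, 2))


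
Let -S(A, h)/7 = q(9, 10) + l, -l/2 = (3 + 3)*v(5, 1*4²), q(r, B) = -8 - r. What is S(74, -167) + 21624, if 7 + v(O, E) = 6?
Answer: 21659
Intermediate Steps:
v(O, E) = -1 (v(O, E) = -7 + 6 = -1)
l = 12 (l = -2*(3 + 3)*(-1) = -12*(-1) = -2*(-6) = 12)
S(A, h) = 35 (S(A, h) = -7*((-8 - 1*9) + 12) = -7*((-8 - 9) + 12) = -7*(-17 + 12) = -7*(-5) = 35)
S(74, -167) + 21624 = 35 + 21624 = 21659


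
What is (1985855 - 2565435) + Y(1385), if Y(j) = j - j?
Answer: -579580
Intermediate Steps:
Y(j) = 0
(1985855 - 2565435) + Y(1385) = (1985855 - 2565435) + 0 = -579580 + 0 = -579580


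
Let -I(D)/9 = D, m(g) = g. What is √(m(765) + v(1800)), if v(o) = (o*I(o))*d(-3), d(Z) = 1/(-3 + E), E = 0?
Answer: 3*√1080085 ≈ 3117.8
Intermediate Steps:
I(D) = -9*D
d(Z) = -⅓ (d(Z) = 1/(-3 + 0) = 1/(-3) = -⅓)
v(o) = 3*o² (v(o) = (o*(-9*o))*(-⅓) = -9*o²*(-⅓) = 3*o²)
√(m(765) + v(1800)) = √(765 + 3*1800²) = √(765 + 3*3240000) = √(765 + 9720000) = √9720765 = 3*√1080085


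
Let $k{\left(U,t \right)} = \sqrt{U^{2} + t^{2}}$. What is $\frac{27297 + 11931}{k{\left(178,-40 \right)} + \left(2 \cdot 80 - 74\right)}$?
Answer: $- \frac{421701}{3236} + \frac{9807 \sqrt{8321}}{3236} \approx 146.13$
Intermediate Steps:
$\frac{27297 + 11931}{k{\left(178,-40 \right)} + \left(2 \cdot 80 - 74\right)} = \frac{27297 + 11931}{\sqrt{178^{2} + \left(-40\right)^{2}} + \left(2 \cdot 80 - 74\right)} = \frac{39228}{\sqrt{31684 + 1600} + \left(160 - 74\right)} = \frac{39228}{\sqrt{33284} + 86} = \frac{39228}{2 \sqrt{8321} + 86} = \frac{39228}{86 + 2 \sqrt{8321}}$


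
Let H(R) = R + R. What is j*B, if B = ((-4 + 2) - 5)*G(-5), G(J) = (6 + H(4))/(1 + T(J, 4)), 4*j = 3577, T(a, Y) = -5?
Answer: 175273/8 ≈ 21909.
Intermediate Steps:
H(R) = 2*R
j = 3577/4 (j = (1/4)*3577 = 3577/4 ≈ 894.25)
G(J) = -7/2 (G(J) = (6 + 2*4)/(1 - 5) = (6 + 8)/(-4) = 14*(-1/4) = -7/2)
B = 49/2 (B = ((-4 + 2) - 5)*(-7/2) = (-2 - 5)*(-7/2) = -7*(-7/2) = 49/2 ≈ 24.500)
j*B = (3577/4)*(49/2) = 175273/8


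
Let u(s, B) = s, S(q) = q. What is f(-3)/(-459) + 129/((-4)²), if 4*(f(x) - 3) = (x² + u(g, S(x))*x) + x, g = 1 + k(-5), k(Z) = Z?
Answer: 19697/2448 ≈ 8.0462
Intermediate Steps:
g = -4 (g = 1 - 5 = -4)
f(x) = 3 - 3*x/4 + x²/4 (f(x) = 3 + ((x² - 4*x) + x)/4 = 3 + (x² - 3*x)/4 = 3 + (-3*x/4 + x²/4) = 3 - 3*x/4 + x²/4)
f(-3)/(-459) + 129/((-4)²) = (3 - ¾*(-3) + (¼)*(-3)²)/(-459) + 129/((-4)²) = (3 + 9/4 + (¼)*9)*(-1/459) + 129/16 = (3 + 9/4 + 9/4)*(-1/459) + 129*(1/16) = (15/2)*(-1/459) + 129/16 = -5/306 + 129/16 = 19697/2448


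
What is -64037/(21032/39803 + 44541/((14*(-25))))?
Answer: 127443235550/252214889 ≈ 505.30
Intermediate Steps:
-64037/(21032/39803 + 44541/((14*(-25)))) = -64037/(21032*(1/39803) + 44541/(-350)) = -64037/(21032/39803 + 44541*(-1/350)) = -64037/(21032/39803 - 6363/50) = -64037/(-252214889/1990150) = -64037*(-1990150/252214889) = 127443235550/252214889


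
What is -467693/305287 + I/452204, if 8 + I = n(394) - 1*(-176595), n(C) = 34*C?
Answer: -153493305251/138052002548 ≈ -1.1119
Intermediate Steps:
I = 189983 (I = -8 + (34*394 - 1*(-176595)) = -8 + (13396 + 176595) = -8 + 189991 = 189983)
-467693/305287 + I/452204 = -467693/305287 + 189983/452204 = -153493305251/138052002548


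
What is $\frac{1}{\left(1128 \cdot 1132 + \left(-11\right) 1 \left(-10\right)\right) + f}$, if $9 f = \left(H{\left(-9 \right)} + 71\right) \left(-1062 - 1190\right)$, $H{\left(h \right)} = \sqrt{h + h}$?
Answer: $\frac{50999229}{64220326102658} + \frac{15201 i \sqrt{2}}{32110163051329} \approx 7.9413 \cdot 10^{-7} + 6.6949 \cdot 10^{-10} i$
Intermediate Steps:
$H{\left(h \right)} = \sqrt{2} \sqrt{h}$ ($H{\left(h \right)} = \sqrt{2 h} = \sqrt{2} \sqrt{h}$)
$f = - \frac{159892}{9} - \frac{2252 i \sqrt{2}}{3}$ ($f = \frac{\left(\sqrt{2} \sqrt{-9} + 71\right) \left(-1062 - 1190\right)}{9} = \frac{\left(\sqrt{2} \cdot 3 i + 71\right) \left(-2252\right)}{9} = \frac{\left(3 i \sqrt{2} + 71\right) \left(-2252\right)}{9} = \frac{\left(71 + 3 i \sqrt{2}\right) \left(-2252\right)}{9} = \frac{-159892 - 6756 i \sqrt{2}}{9} = - \frac{159892}{9} - \frac{2252 i \sqrt{2}}{3} \approx -17766.0 - 1061.6 i$)
$\frac{1}{\left(1128 \cdot 1132 + \left(-11\right) 1 \left(-10\right)\right) + f} = \frac{1}{\left(1128 \cdot 1132 + \left(-11\right) 1 \left(-10\right)\right) - \left(\frac{159892}{9} + \frac{2252 i \sqrt{2}}{3}\right)} = \frac{1}{\left(1276896 - -110\right) - \left(\frac{159892}{9} + \frac{2252 i \sqrt{2}}{3}\right)} = \frac{1}{\left(1276896 + 110\right) - \left(\frac{159892}{9} + \frac{2252 i \sqrt{2}}{3}\right)} = \frac{1}{1277006 - \left(\frac{159892}{9} + \frac{2252 i \sqrt{2}}{3}\right)} = \frac{1}{\frac{11333162}{9} - \frac{2252 i \sqrt{2}}{3}}$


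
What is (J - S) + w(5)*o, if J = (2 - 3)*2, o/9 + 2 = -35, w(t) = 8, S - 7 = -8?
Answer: -2665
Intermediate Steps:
S = -1 (S = 7 - 8 = -1)
o = -333 (o = -18 + 9*(-35) = -18 - 315 = -333)
J = -2 (J = -1*2 = -2)
(J - S) + w(5)*o = (-2 - 1*(-1)) + 8*(-333) = (-2 + 1) - 2664 = -1 - 2664 = -2665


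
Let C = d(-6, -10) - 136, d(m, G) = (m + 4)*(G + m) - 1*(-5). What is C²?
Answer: 9801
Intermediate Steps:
d(m, G) = 5 + (4 + m)*(G + m) (d(m, G) = (4 + m)*(G + m) + 5 = 5 + (4 + m)*(G + m))
C = -99 (C = (5 + (-6)² + 4*(-10) + 4*(-6) - 10*(-6)) - 136 = (5 + 36 - 40 - 24 + 60) - 136 = 37 - 136 = -99)
C² = (-99)² = 9801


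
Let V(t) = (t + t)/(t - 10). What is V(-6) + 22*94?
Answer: 8275/4 ≈ 2068.8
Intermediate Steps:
V(t) = 2*t/(-10 + t) (V(t) = (2*t)/(-10 + t) = 2*t/(-10 + t))
V(-6) + 22*94 = 2*(-6)/(-10 - 6) + 22*94 = 2*(-6)/(-16) + 2068 = 2*(-6)*(-1/16) + 2068 = ¾ + 2068 = 8275/4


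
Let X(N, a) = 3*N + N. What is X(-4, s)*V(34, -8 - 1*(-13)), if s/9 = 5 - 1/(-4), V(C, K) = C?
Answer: -544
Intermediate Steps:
s = 189/4 (s = 9*(5 - 1/(-4)) = 9*(5 - 1*(-1/4)) = 9*(5 + 1/4) = 9*(21/4) = 189/4 ≈ 47.250)
X(N, a) = 4*N
X(-4, s)*V(34, -8 - 1*(-13)) = (4*(-4))*34 = -16*34 = -544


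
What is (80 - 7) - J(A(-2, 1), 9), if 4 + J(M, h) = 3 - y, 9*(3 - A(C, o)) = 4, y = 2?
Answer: 76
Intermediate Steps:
A(C, o) = 23/9 (A(C, o) = 3 - ⅑*4 = 3 - 4/9 = 23/9)
J(M, h) = -3 (J(M, h) = -4 + (3 - 1*2) = -4 + (3 - 2) = -4 + 1 = -3)
(80 - 7) - J(A(-2, 1), 9) = (80 - 7) - 1*(-3) = 73 + 3 = 76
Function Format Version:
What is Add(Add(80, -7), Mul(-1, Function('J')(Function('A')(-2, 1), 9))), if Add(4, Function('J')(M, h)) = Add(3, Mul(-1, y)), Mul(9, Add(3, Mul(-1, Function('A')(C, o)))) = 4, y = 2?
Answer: 76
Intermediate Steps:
Function('A')(C, o) = Rational(23, 9) (Function('A')(C, o) = Add(3, Mul(Rational(-1, 9), 4)) = Add(3, Rational(-4, 9)) = Rational(23, 9))
Function('J')(M, h) = -3 (Function('J')(M, h) = Add(-4, Add(3, Mul(-1, 2))) = Add(-4, Add(3, -2)) = Add(-4, 1) = -3)
Add(Add(80, -7), Mul(-1, Function('J')(Function('A')(-2, 1), 9))) = Add(Add(80, -7), Mul(-1, -3)) = Add(73, 3) = 76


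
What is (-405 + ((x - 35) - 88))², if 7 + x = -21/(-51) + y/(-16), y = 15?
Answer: 21217709569/73984 ≈ 2.8679e+5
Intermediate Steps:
x = -2047/272 (x = -7 + (-21/(-51) + 15/(-16)) = -7 + (-21*(-1/51) + 15*(-1/16)) = -7 + (7/17 - 15/16) = -7 - 143/272 = -2047/272 ≈ -7.5257)
(-405 + ((x - 35) - 88))² = (-405 + ((-2047/272 - 35) - 88))² = (-405 + (-11567/272 - 88))² = (-405 - 35503/272)² = (-145663/272)² = 21217709569/73984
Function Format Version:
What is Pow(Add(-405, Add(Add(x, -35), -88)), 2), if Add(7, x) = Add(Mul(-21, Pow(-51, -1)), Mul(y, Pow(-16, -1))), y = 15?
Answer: Rational(21217709569, 73984) ≈ 2.8679e+5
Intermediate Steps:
x = Rational(-2047, 272) (x = Add(-7, Add(Mul(-21, Pow(-51, -1)), Mul(15, Pow(-16, -1)))) = Add(-7, Add(Mul(-21, Rational(-1, 51)), Mul(15, Rational(-1, 16)))) = Add(-7, Add(Rational(7, 17), Rational(-15, 16))) = Add(-7, Rational(-143, 272)) = Rational(-2047, 272) ≈ -7.5257)
Pow(Add(-405, Add(Add(x, -35), -88)), 2) = Pow(Add(-405, Add(Add(Rational(-2047, 272), -35), -88)), 2) = Pow(Add(-405, Add(Rational(-11567, 272), -88)), 2) = Pow(Add(-405, Rational(-35503, 272)), 2) = Pow(Rational(-145663, 272), 2) = Rational(21217709569, 73984)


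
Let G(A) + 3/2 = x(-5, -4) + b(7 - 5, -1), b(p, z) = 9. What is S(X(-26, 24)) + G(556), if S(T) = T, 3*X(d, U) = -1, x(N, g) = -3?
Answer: 25/6 ≈ 4.1667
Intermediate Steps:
X(d, U) = -⅓ (X(d, U) = (⅓)*(-1) = -⅓)
G(A) = 9/2 (G(A) = -3/2 + (-3 + 9) = -3/2 + 6 = 9/2)
S(X(-26, 24)) + G(556) = -⅓ + 9/2 = 25/6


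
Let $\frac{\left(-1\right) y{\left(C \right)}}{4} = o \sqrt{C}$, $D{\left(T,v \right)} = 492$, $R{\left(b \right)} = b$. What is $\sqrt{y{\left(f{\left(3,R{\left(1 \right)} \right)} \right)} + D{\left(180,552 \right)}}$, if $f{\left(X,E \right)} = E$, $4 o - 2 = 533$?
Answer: $i \sqrt{43} \approx 6.5574 i$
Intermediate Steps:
$o = \frac{535}{4}$ ($o = \frac{1}{2} + \frac{1}{4} \cdot 533 = \frac{1}{2} + \frac{533}{4} = \frac{535}{4} \approx 133.75$)
$y{\left(C \right)} = - 535 \sqrt{C}$ ($y{\left(C \right)} = - 4 \frac{535 \sqrt{C}}{4} = - 535 \sqrt{C}$)
$\sqrt{y{\left(f{\left(3,R{\left(1 \right)} \right)} \right)} + D{\left(180,552 \right)}} = \sqrt{- 535 \sqrt{1} + 492} = \sqrt{\left(-535\right) 1 + 492} = \sqrt{-535 + 492} = \sqrt{-43} = i \sqrt{43}$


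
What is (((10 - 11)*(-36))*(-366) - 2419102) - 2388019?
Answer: -4820297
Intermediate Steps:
(((10 - 11)*(-36))*(-366) - 2419102) - 2388019 = (-1*(-36)*(-366) - 2419102) - 2388019 = (36*(-366) - 2419102) - 2388019 = (-13176 - 2419102) - 2388019 = -2432278 - 2388019 = -4820297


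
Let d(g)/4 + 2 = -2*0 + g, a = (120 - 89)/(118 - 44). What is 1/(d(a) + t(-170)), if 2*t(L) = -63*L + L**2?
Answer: 37/732551 ≈ 5.0508e-5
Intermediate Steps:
a = 31/74 ≈ 0.41892
d(g) = -8 + 4*g (d(g) = -8 + 4*(-2*0 + g) = -8 + 4*(0 + g) = -8 + 4*g)
t(L) = L**2/2 - 63*L/2 (t(L) = (-63*L + L**2)/2 = (L**2 - 63*L)/2 = L**2/2 - 63*L/2)
1/(d(a) + t(-170)) = 1/((-8 + 4*(31/74)) + (1/2)*(-170)*(-63 - 170)) = 1/((-8 + 62/37) + (1/2)*(-170)*(-233)) = 1/(-234/37 + 19805) = 1/(732551/37) = 37/732551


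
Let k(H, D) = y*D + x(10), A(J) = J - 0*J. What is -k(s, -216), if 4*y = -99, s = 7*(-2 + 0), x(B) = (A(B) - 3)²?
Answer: -5395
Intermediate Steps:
A(J) = J (A(J) = J - 1*0 = J + 0 = J)
x(B) = (-3 + B)² (x(B) = (B - 3)² = (-3 + B)²)
s = -14 (s = 7*(-2) = -14)
y = -99/4 (y = (¼)*(-99) = -99/4 ≈ -24.750)
k(H, D) = 49 - 99*D/4 (k(H, D) = -99*D/4 + (-3 + 10)² = -99*D/4 + 7² = -99*D/4 + 49 = 49 - 99*D/4)
-k(s, -216) = -(49 - 99/4*(-216)) = -(49 + 5346) = -1*5395 = -5395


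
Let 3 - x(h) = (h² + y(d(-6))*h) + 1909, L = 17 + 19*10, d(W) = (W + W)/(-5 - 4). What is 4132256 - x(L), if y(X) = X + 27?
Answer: 4182876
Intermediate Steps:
d(W) = -2*W/9 (d(W) = (2*W)/(-9) = (2*W)*(-⅑) = -2*W/9)
y(X) = 27 + X
L = 207 (L = 17 + 190 = 207)
x(h) = -1906 - h² - 85*h/3 (x(h) = 3 - ((h² + (27 - 2/9*(-6))*h) + 1909) = 3 - ((h² + (27 + 4/3)*h) + 1909) = 3 - ((h² + 85*h/3) + 1909) = 3 - (1909 + h² + 85*h/3) = 3 + (-1909 - h² - 85*h/3) = -1906 - h² - 85*h/3)
4132256 - x(L) = 4132256 - (-1906 - 1*207² - 85/3*207) = 4132256 - (-1906 - 1*42849 - 5865) = 4132256 - (-1906 - 42849 - 5865) = 4132256 - 1*(-50620) = 4132256 + 50620 = 4182876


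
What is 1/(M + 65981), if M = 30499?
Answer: 1/96480 ≈ 1.0365e-5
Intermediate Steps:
1/(M + 65981) = 1/(30499 + 65981) = 1/96480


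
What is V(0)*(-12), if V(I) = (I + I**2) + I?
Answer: 0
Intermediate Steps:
V(I) = I**2 + 2*I
V(0)*(-12) = (0*(2 + 0))*(-12) = (0*2)*(-12) = 0*(-12) = 0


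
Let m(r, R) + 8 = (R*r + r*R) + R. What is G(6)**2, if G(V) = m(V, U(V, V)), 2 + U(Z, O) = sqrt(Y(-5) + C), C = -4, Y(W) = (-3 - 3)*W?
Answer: 5550 - 884*sqrt(26) ≈ 1042.5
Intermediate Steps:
Y(W) = -6*W
U(Z, O) = -2 + sqrt(26) (U(Z, O) = -2 + sqrt(-6*(-5) - 4) = -2 + sqrt(30 - 4) = -2 + sqrt(26))
m(r, R) = -8 + R + 2*R*r (m(r, R) = -8 + ((R*r + r*R) + R) = -8 + ((R*r + R*r) + R) = -8 + (2*R*r + R) = -8 + (R + 2*R*r) = -8 + R + 2*R*r)
G(V) = -10 + sqrt(26) + 2*V*(-2 + sqrt(26)) (G(V) = -8 + (-2 + sqrt(26)) + 2*(-2 + sqrt(26))*V = -8 + (-2 + sqrt(26)) + 2*V*(-2 + sqrt(26)) = -10 + sqrt(26) + 2*V*(-2 + sqrt(26)))
G(6)**2 = (-10 + sqrt(26) - 2*6*(2 - sqrt(26)))**2 = (-10 + sqrt(26) + (-24 + 12*sqrt(26)))**2 = (-34 + 13*sqrt(26))**2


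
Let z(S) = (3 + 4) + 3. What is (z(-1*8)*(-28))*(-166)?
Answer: 46480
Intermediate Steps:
z(S) = 10 (z(S) = 7 + 3 = 10)
(z(-1*8)*(-28))*(-166) = (10*(-28))*(-166) = -280*(-166) = 46480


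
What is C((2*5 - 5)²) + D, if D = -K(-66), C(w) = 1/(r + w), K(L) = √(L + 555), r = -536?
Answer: -1/511 - √489 ≈ -22.115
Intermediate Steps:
K(L) = √(555 + L)
C(w) = 1/(-536 + w)
D = -√489 (D = -√(555 - 66) = -√489 ≈ -22.113)
C((2*5 - 5)²) + D = 1/(-536 + (2*5 - 5)²) - √489 = 1/(-536 + (10 - 5)²) - √489 = 1/(-536 + 5²) - √489 = 1/(-536 + 25) - √489 = 1/(-511) - √489 = -1/511 - √489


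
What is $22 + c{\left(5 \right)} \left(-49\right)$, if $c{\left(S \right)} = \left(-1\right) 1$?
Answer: $71$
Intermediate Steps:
$c{\left(S \right)} = -1$
$22 + c{\left(5 \right)} \left(-49\right) = 22 - -49 = 22 + 49 = 71$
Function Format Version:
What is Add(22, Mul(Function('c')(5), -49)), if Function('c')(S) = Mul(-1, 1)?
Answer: 71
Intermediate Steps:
Function('c')(S) = -1
Add(22, Mul(Function('c')(5), -49)) = Add(22, Mul(-1, -49)) = Add(22, 49) = 71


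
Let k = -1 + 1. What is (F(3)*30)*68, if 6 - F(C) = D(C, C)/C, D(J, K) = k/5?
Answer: 12240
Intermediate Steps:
k = 0
D(J, K) = 0 (D(J, K) = 0/5 = 0*(⅕) = 0)
F(C) = 6 (F(C) = 6 - 0/C = 6 - 1*0 = 6 + 0 = 6)
(F(3)*30)*68 = (6*30)*68 = 180*68 = 12240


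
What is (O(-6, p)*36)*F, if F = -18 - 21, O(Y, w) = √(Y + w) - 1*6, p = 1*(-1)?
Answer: 8424 - 1404*I*√7 ≈ 8424.0 - 3714.6*I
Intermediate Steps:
p = -1
O(Y, w) = -6 + √(Y + w) (O(Y, w) = √(Y + w) - 6 = -6 + √(Y + w))
F = -39
(O(-6, p)*36)*F = ((-6 + √(-6 - 1))*36)*(-39) = ((-6 + √(-7))*36)*(-39) = ((-6 + I*√7)*36)*(-39) = (-216 + 36*I*√7)*(-39) = 8424 - 1404*I*√7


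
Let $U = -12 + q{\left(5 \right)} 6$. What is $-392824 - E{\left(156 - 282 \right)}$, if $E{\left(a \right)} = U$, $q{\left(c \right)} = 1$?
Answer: $-392818$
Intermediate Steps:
$U = -6$ ($U = -12 + 1 \cdot 6 = -12 + 6 = -6$)
$E{\left(a \right)} = -6$
$-392824 - E{\left(156 - 282 \right)} = -392824 - -6 = -392824 + 6 = -392818$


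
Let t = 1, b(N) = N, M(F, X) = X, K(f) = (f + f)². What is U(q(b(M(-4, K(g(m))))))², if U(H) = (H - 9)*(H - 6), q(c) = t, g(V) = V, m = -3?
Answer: 1600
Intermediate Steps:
K(f) = 4*f² (K(f) = (2*f)² = 4*f²)
q(c) = 1
U(H) = (-9 + H)*(-6 + H)
U(q(b(M(-4, K(g(m))))))² = (54 + 1² - 15*1)² = (54 + 1 - 15)² = 40² = 1600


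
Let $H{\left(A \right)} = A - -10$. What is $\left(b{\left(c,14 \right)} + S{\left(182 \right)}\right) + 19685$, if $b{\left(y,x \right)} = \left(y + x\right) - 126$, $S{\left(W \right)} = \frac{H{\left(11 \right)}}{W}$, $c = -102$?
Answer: $\frac{506249}{26} \approx 19471.0$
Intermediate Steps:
$H{\left(A \right)} = 10 + A$ ($H{\left(A \right)} = A + 10 = 10 + A$)
$S{\left(W \right)} = \frac{21}{W}$ ($S{\left(W \right)} = \frac{10 + 11}{W} = \frac{21}{W}$)
$b{\left(y,x \right)} = -126 + x + y$ ($b{\left(y,x \right)} = \left(x + y\right) - 126 = -126 + x + y$)
$\left(b{\left(c,14 \right)} + S{\left(182 \right)}\right) + 19685 = \left(\left(-126 + 14 - 102\right) + \frac{21}{182}\right) + 19685 = \left(-214 + 21 \cdot \frac{1}{182}\right) + 19685 = \left(-214 + \frac{3}{26}\right) + 19685 = - \frac{5561}{26} + 19685 = \frac{506249}{26}$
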